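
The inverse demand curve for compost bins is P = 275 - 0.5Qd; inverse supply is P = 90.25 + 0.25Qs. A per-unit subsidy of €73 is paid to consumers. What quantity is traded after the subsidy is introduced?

Q' = 1031/3

Pre-subsidy: 275 - 0.5Q = 90.25 + 0.25Q gives Q* = 739/3 and P* = 911/6.
With the rebate, buyers effectively pay Pb = Ps − 73, where Ps is the price sellers receive.
On the curves, Pb = 275 - 0.5Q and Ps = 90.25 + 0.25Q; the wedge Ps − Pb = 73 gives 90.25 + 0.25Q − (275 - 0.5Q) = 73, so Q' = 1031/3.
Then Pb = 275 − 0.5·(1031/3) = 619/6 and Ps = 90.25 + 0.25·(1031/3) = 1057/6.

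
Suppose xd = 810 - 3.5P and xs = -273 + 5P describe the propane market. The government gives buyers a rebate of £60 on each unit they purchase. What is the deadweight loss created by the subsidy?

Deadweight loss = 63000/17

Pre-subsidy: 810 - 3.5P = -273 + 5P gives P* = 2166/17, x* = 6189/17.
With the rebate, buyers effectively pay Pb = Ps − 60, where Ps is the price sellers receive.
Demand in terms of Ps becomes xd = 810 − 3.5(Ps − 60) = 1020 - 3.5Ps. Setting this equal to supply: 1020 - 3.5Ps = -273 + 5Ps, so Ps = 2586/17.
Buyers pay Pb = 2586/17 − 60 = 1566/17; x' = -273 + 5·(2586/17) = 8289/17.
The subsidy expands output by 8289/17 − 6189/17 = 2100/17 past the efficient level; on those units the gap between marginal cost and willingness to pay runs from 0 up to 60.
DWL = ½ × 60 × 2100/17 = 63000/17.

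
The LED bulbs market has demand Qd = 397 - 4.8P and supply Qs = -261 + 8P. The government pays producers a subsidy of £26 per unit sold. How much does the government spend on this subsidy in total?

Government cost = £5934.5

Pre-subsidy: 397 - 4.8P = -261 + 8P gives P* = 51.40625, Q* = 150.25.
With the subsidy, sellers receive Ps = Pb + 26 for each unit, where Pb is the price buyers pay.
Supply in terms of Pb becomes Qs = -261 + 8(Pb + 26) = -53 + 8Pb. Setting this equal to demand: 397 - 4.8Pb = -53 + 8Pb, so Pb = 35.15625.
Sellers receive Ps = 35.15625 + 26 = 61.15625; Q' = 397 − 4.8·35.15625 = 228.25.
Government outlay = subsidy × quantity = 26 × 228.25 = 5934.5.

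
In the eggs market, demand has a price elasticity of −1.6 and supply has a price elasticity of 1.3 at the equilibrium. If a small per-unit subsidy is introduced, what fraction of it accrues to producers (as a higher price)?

Producer share = 16/29

For a small subsidy around the equilibrium, the benefit split depends on the relative slopes, which at a point are proportional to the elasticities.
Buyer share = εs/(εs + |εd|) = 1.3/(1.3 + 1.6) = 13/29; seller share = |εd|/(εs + |εd|) = 16/29.
So producers capture 16/29 of the subsidy.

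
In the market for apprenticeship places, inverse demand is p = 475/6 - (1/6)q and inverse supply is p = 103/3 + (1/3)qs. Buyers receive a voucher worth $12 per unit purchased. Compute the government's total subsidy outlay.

Government cost = $1364

Pre-subsidy: 475/6 - (1/6)q = 103/3 + (1/3)q gives q* = 269/3 and p* = 578/9.
With the rebate, buyers effectively pay pb = ps − 12, where ps is the price sellers receive.
On the curves, pb = 475/6 - (1/6)q and ps = 103/3 + (1/3)q; the wedge ps − pb = 12 gives 103/3 + (1/3)q − (475/6 - (1/6)q) = 12, so q' = 341/3.
Then pb = 475/6 − (1/6)·(341/3) = 542/9 and ps = 103/3 + (1/3)·(341/3) = 650/9.
Government outlay = subsidy × quantity = 12 × 341/3 = 1364.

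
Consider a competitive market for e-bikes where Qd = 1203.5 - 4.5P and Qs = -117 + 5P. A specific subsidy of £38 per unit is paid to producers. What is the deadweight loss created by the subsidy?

Deadweight loss = £1710

Pre-subsidy: 1203.5 - 4.5P = -117 + 5P gives P* = 139, Q* = 578.
With the subsidy, sellers receive Ps = Pb + 38 for each unit, where Pb is the price buyers pay.
Supply in terms of Pb becomes Qs = -117 + 5(Pb + 38) = 73 + 5Pb. Setting this equal to demand: 1203.5 - 4.5Pb = 73 + 5Pb, so Pb = 119.
Sellers receive Ps = 119 + 38 = 157; Q' = 1203.5 − 4.5·119 = 668.
The subsidy expands output by 668 − 578 = 90 past the efficient level; on those units the gap between marginal cost and willingness to pay runs from 0 up to 38.
DWL = ½ × 38 × 90 = 1710.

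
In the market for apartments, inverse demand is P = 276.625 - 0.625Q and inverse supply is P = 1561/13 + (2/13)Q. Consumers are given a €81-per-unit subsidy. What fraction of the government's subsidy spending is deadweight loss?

Pre-subsidy: 276.625 - 0.625Q = 1561/13 + (2/13)Q gives Q* = 201 and P* = 151.
With the rebate, buyers effectively pay Pb = Ps − 81, where Ps is the price sellers receive.
On the curves, Pb = 276.625 - 0.625Q and Ps = 1561/13 + (2/13)Q; the wedge Ps − Pb = 81 gives 1561/13 + (2/13)Q − (276.625 - 0.625Q) = 81, so Q' = 305.
Then Pb = 276.625 − 0.625·305 = 86 and Ps = 1561/13 + (2/13)·305 = 167.
ΔCS = ½(201 + 305)(151 − 86) = 16445; ΔPS = ½(201 + 305)(167 − 151) = 4048.
Government spending = 81 × 305 = 24705.
DWL = ½ × 81 × (305 − 201) = 4212; fraction = 4212 / 24705 = 52/305.

DWL / government spending = 52/305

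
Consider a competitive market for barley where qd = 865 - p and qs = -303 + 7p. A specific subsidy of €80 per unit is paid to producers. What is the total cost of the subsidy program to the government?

Pre-subsidy: 865 - p = -303 + 7p gives p* = 146, q* = 719.
With the subsidy, sellers receive ps = pb + 80 for each unit, where pb is the price buyers pay.
Supply in terms of pb becomes qs = -303 + 7(pb + 80) = 257 + 7pb. Setting this equal to demand: 865 - pb = 257 + 7pb, so pb = 76.
Sellers receive ps = 76 + 80 = 156; q' = 865 − 1·76 = 789.
Government outlay = subsidy × quantity = 80 × 789 = 63120.

Government cost = €63120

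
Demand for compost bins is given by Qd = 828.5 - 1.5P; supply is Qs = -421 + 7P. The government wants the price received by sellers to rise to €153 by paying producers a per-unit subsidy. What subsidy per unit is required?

At a seller price of 153, quantity supplied is -421 + 7·153 = 650.
Buyers absorb 650 only when they pay Pb with 828.5 − 1.5·Pb = 650, i.e. Pb = 119.
s = Ps − Pb = 153 − 119 = 34.

Required subsidy s = €34 per unit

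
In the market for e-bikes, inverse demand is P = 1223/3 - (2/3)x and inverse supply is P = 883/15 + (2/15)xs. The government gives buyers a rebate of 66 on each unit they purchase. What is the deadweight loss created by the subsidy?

Deadweight loss = 2722.5

Pre-subsidy: 1223/3 - (2/3)x = 883/15 + (2/15)x gives x* = 436 and P* = 117.
With the rebate, buyers effectively pay Pb = Ps − 66, where Ps is the price sellers receive.
On the curves, Pb = 1223/3 - (2/3)x and Ps = 883/15 + (2/15)x; the wedge Ps − Pb = 66 gives 883/15 + (2/15)x − (1223/3 - (2/3)x) = 66, so x' = 518.5.
Then Pb = 1223/3 − (2/3)·518.5 = 62 and Ps = 883/15 + (2/15)·518.5 = 128.
The subsidy expands output by 518.5 − 436 = 82.5 past the efficient level; on those units the gap between marginal cost and willingness to pay runs from 0 up to 66.
DWL = ½ × 66 × 82.5 = 2722.5.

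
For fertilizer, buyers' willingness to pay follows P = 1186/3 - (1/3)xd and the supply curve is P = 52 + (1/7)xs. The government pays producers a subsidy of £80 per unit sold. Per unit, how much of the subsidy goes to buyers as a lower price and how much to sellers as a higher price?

Pre-subsidy: 1186/3 - (1/3)x = 52 + (1/7)x gives x* = 721 and P* = 155.
With the subsidy, sellers receive Ps = Pb + 80 for each unit, where Pb is the price buyers pay.
On the curves, Pb = 1186/3 - (1/3)x and Ps = 52 + (1/7)x; the wedge Ps − Pb = 80 gives 52 + (1/7)x − (1186/3 - (1/3)x) = 80, so x' = 889.
Then Pb = 1186/3 − (1/3)·889 = 99 and Ps = 52 + (1/7)·889 = 179.
Buyers' price falls by P* − Pb = 155 − 99 = 56; sellers' price rises by Ps − P* = 179 − 155 = 24.

Buyers gain £56 per unit; sellers gain £24 per unit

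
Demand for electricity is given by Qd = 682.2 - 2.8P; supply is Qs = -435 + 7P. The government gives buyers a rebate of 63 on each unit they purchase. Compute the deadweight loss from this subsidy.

Deadweight loss = 3969

Pre-subsidy: 682.2 - 2.8P = -435 + 7P gives P* = 114, Q* = 363.
With the rebate, buyers effectively pay Pb = Ps − 63, where Ps is the price sellers receive.
Demand in terms of Ps becomes Qd = 682.2 − 2.8(Ps − 63) = 858.6 - 2.8Ps. Setting this equal to supply: 858.6 - 2.8Ps = -435 + 7Ps, so Ps = 132.
Buyers pay Pb = 132 − 63 = 69; Q' = -435 + 7·132 = 489.
The subsidy expands output by 489 − 363 = 126 past the efficient level; on those units the gap between marginal cost and willingness to pay runs from 0 up to 63.
DWL = ½ × 63 × 126 = 3969.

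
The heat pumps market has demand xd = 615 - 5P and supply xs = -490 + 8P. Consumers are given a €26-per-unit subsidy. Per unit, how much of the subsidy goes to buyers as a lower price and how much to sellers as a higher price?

Pre-subsidy: 615 - 5P = -490 + 8P gives P* = 85, x* = 190.
With the rebate, buyers effectively pay Pb = Ps − 26, where Ps is the price sellers receive.
Demand in terms of Ps becomes xd = 615 − 5(Ps − 26) = 745 - 5Ps. Setting this equal to supply: 745 - 5Ps = -490 + 8Ps, so Ps = 95.
Buyers pay Pb = 95 − 26 = 69; x' = -490 + 8·95 = 270.
Buyers' price falls by P* − Pb = 85 − 69 = 16; sellers' price rises by Ps − P* = 95 − 85 = 10.

Buyers gain €16 per unit; sellers gain €10 per unit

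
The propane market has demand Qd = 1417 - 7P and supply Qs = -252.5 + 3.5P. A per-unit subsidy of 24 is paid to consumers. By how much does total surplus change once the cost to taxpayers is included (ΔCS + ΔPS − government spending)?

Net change in total surplus = -672

Pre-subsidy: 1417 - 7P = -252.5 + 3.5P gives P* = 159, Q* = 304.
With the rebate, buyers effectively pay Pb = Ps − 24, where Ps is the price sellers receive.
Demand in terms of Ps becomes Qd = 1417 − 7(Ps − 24) = 1585 - 7Ps. Setting this equal to supply: 1585 - 7Ps = -252.5 + 3.5Ps, so Ps = 175.
Buyers pay Pb = 175 − 24 = 151; Q' = -252.5 + 3.5·175 = 360.
ΔCS = ½(304 + 360)(159 − 151) = 2656; ΔPS = ½(304 + 360)(175 − 159) = 5312.
Government spending = 24 × 360 = 8640.
Net change = 2656 + 5312 − 8640 = -672. The loss equals the DWL triangle ½·24·56.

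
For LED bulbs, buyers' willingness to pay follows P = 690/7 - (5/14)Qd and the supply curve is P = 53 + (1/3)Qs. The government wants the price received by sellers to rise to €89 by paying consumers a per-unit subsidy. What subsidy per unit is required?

At a seller price of 89, quantity supplied is -159 + 3·89 = 108.
Buyers absorb 108 only when they pay Pb = 690/7 − (5/14)·108 = 60.
s = Ps − Pb = 89 − 60 = 29.

Required subsidy s = €29 per unit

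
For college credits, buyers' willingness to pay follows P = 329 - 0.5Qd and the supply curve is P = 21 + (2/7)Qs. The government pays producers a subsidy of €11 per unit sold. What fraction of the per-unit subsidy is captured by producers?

Pre-subsidy: 329 - 0.5Q = 21 + (2/7)Q gives Q* = 392 and P* = 133.
With the subsidy, sellers receive Ps = Pb + 11 for each unit, where Pb is the price buyers pay.
On the curves, Pb = 329 - 0.5Q and Ps = 21 + (2/7)Q; the wedge Ps − Pb = 11 gives 21 + (2/7)Q − (329 - 0.5Q) = 11, so Q' = 406.
Then Pb = 329 − 0.5·406 = 126 and Ps = 21 + (2/7)·406 = 137.
Buyers' price falls by P* − Pb = 133 − 126 = 7; sellers' price rises by Ps − P* = 137 − 133 = 4.
So producers capture 4/11 = 4/11 of each unit of subsidy.

Producer share = 4/11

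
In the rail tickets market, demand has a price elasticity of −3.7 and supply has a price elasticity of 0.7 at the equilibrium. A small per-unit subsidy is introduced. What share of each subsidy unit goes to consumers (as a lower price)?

For a small subsidy around the equilibrium, the benefit split depends on the relative slopes, which at a point are proportional to the elasticities.
Buyer share = εs/(εs + |εd|) = 0.7/(0.7 + 3.7) = 7/44; seller share = |εd|/(εs + |εd|) = 37/44.

Consumer share = 7/44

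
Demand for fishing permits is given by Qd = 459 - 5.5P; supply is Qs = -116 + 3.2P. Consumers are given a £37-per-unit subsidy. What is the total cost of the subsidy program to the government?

Government cost = 182780/29

Pre-subsidy: 459 - 5.5P = -116 + 3.2P gives P* = 5750/87, Q* = 8308/87.
With the rebate, buyers effectively pay Pb = Ps − 37, where Ps is the price sellers receive.
Demand in terms of Ps becomes Qd = 459 − 5.5(Ps − 37) = 662.5 - 5.5Ps. Setting this equal to supply: 662.5 - 5.5Ps = -116 + 3.2Ps, so Ps = 2595/29.
Buyers pay Pb = 2595/29 − 37 = 1522/29; Q' = -116 + 3.2·(2595/29) = 4940/29.
Government outlay = subsidy × quantity = 37 × 4940/29 = 182780/29.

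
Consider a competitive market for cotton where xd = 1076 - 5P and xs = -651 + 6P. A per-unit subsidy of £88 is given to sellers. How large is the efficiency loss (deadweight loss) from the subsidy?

Pre-subsidy: 1076 - 5P = -651 + 6P gives P* = 157, x* = 291.
With the subsidy, sellers receive Ps = Pb + 88 for each unit, where Pb is the price buyers pay.
Supply in terms of Pb becomes xs = -651 + 6(Pb + 88) = -123 + 6Pb. Setting this equal to demand: 1076 - 5Pb = -123 + 6Pb, so Pb = 109.
Sellers receive Ps = 109 + 88 = 197; x' = 1076 − 5·109 = 531.
The subsidy expands output by 531 − 291 = 240 past the efficient level; on those units the gap between marginal cost and willingness to pay runs from 0 up to 88.
DWL = ½ × 88 × 240 = 10560.

Deadweight loss = £10560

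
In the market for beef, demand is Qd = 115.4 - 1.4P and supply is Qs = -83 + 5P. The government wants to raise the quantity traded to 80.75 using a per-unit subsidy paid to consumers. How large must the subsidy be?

Required subsidy s = 8 per unit

At Q = 80.75, invert demand for the buyer price: Pb = (115.4 − 80.75)/1.4 = 24.75; invert supply for the seller price: Ps = (80.75 − (-83))/5 = 32.75.
The subsidy must fill the gap: s = Ps − Pb = 32.75 − 24.75 = 8.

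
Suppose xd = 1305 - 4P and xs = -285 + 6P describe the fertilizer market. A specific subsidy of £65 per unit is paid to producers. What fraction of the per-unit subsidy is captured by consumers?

Consumer share = 0.6

Pre-subsidy: 1305 - 4P = -285 + 6P gives P* = 159, x* = 669.
With the subsidy, sellers receive Ps = Pb + 65 for each unit, where Pb is the price buyers pay.
Supply in terms of Pb becomes xs = -285 + 6(Pb + 65) = 105 + 6Pb. Setting this equal to demand: 1305 - 4Pb = 105 + 6Pb, so Pb = 120.
Sellers receive Ps = 120 + 65 = 185; x' = 1305 − 4·120 = 825.
Buyers' price falls by P* − Pb = 159 − 120 = 39; sellers' price rises by Ps − P* = 185 − 159 = 26.
So consumers capture 39/65 = 0.6 of each unit of subsidy.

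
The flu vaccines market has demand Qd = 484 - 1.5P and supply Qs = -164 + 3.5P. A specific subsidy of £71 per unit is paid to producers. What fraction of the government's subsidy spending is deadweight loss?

Pre-subsidy: 484 - 1.5P = -164 + 3.5P gives P* = 129.6, Q* = 289.6.
With the subsidy, sellers receive Ps = Pb + 71 for each unit, where Pb is the price buyers pay.
Supply in terms of Pb becomes Qs = -164 + 3.5(Pb + 71) = 84.5 + 3.5Pb. Setting this equal to demand: 484 - 1.5Pb = 84.5 + 3.5Pb, so Pb = 79.9.
Sellers receive Ps = 79.9 + 71 = 150.9; Q' = 484 − 1.5·79.9 = 364.15.
ΔCS = ½(289.6 + 364.15)(129.6 − 79.9) = 16245.6875; ΔPS = ½(289.6 + 364.15)(150.9 − 129.6) = 6962.4375.
Government spending = 71 × 364.15 = 25854.65.
DWL = ½ × 71 × (364.15 − 289.6) = 2646.525; fraction = 2646.525 / 25854.65 = 1491/14566.

DWL / government spending = 1491/14566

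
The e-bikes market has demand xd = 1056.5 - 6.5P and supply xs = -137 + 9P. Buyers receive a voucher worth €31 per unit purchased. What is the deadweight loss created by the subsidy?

Pre-subsidy: 1056.5 - 6.5P = -137 + 9P gives P* = 77, x* = 556.
With the rebate, buyers effectively pay Pb = Ps − 31, where Ps is the price sellers receive.
Demand in terms of Ps becomes xd = 1056.5 − 6.5(Ps − 31) = 1258 - 6.5Ps. Setting this equal to supply: 1258 - 6.5Ps = -137 + 9Ps, so Ps = 90.
Buyers pay Pb = 90 − 31 = 59; x' = -137 + 9·90 = 673.
The subsidy expands output by 673 − 556 = 117 past the efficient level; on those units the gap between marginal cost and willingness to pay runs from 0 up to 31.
DWL = ½ × 31 × 117 = 1813.5.

Deadweight loss = €1813.5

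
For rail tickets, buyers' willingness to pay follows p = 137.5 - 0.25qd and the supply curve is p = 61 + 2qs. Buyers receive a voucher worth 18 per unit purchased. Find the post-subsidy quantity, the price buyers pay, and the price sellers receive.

q' = 42; buyers pay 127; sellers receive 145

Pre-subsidy: 137.5 - 0.25q = 61 + 2q gives q* = 34 and p* = 129.
With the rebate, buyers effectively pay pb = ps − 18, where ps is the price sellers receive.
On the curves, pb = 137.5 - 0.25q and ps = 61 + 2q; the wedge ps − pb = 18 gives 61 + 2q − (137.5 - 0.25q) = 18, so q' = 42.
Then pb = 137.5 − 0.25·42 = 127 and ps = 61 + 2·42 = 145.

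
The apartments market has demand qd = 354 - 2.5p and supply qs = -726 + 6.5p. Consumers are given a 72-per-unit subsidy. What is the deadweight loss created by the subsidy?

Pre-subsidy: 354 - 2.5p = -726 + 6.5p gives p* = 120, q* = 54.
With the rebate, buyers effectively pay pb = ps − 72, where ps is the price sellers receive.
Demand in terms of ps becomes qd = 354 − 2.5(ps − 72) = 534 - 2.5ps. Setting this equal to supply: 534 - 2.5ps = -726 + 6.5ps, so ps = 140.
Buyers pay pb = 140 − 72 = 68; q' = -726 + 6.5·140 = 184.
The subsidy expands output by 184 − 54 = 130 past the efficient level; on those units the gap between marginal cost and willingness to pay runs from 0 up to 72.
DWL = ½ × 72 × 130 = 4680.

Deadweight loss = 4680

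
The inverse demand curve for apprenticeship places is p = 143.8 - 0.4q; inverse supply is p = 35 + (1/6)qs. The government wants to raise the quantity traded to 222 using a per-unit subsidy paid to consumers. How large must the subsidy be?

At q = 222, from the demand curve buyers pay pb = 143.8 − 0.4·222 = 55; from the supply curve sellers need ps = 35 + (1/6)·222 = 72.
The subsidy must fill the gap: s = ps − pb = 72 − 55 = 17.

Required subsidy s = 17 per unit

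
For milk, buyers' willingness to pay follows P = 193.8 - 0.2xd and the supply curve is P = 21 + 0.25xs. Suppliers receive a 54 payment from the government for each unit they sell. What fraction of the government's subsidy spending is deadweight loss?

DWL / government spending = 5/42

Pre-subsidy: 193.8 - 0.2x = 21 + 0.25x gives x* = 384 and P* = 117.
With the subsidy, sellers receive Ps = Pb + 54 for each unit, where Pb is the price buyers pay.
On the curves, Pb = 193.8 - 0.2x and Ps = 21 + 0.25x; the wedge Ps − Pb = 54 gives 21 + 0.25x − (193.8 - 0.2x) = 54, so x' = 504.
Then Pb = 193.8 − 0.2·504 = 93 and Ps = 21 + 0.25·504 = 147.
ΔCS = ½(384 + 504)(117 − 93) = 10656; ΔPS = ½(384 + 504)(147 − 117) = 13320.
Government spending = 54 × 504 = 27216.
DWL = ½ × 54 × (504 − 384) = 3240; fraction = 3240 / 27216 = 5/42.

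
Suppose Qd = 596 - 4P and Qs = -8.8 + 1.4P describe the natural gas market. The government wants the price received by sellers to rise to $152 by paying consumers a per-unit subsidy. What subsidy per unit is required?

At a seller price of 152, quantity supplied is -8.8 + 1.4·152 = 204.
Buyers absorb 204 only when they pay Pb with 596 − 4·Pb = 204, i.e. Pb = 98.
s = Ps − Pb = 152 − 98 = 54.

Required subsidy s = $54 per unit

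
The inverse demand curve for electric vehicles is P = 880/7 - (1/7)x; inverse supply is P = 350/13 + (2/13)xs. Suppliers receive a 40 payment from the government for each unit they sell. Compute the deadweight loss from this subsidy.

Deadweight loss = 72800/27

Pre-subsidy: 880/7 - (1/7)x = 350/13 + (2/13)x gives x* = 8990/27 and P* = 2110/27.
With the subsidy, sellers receive Ps = Pb + 40 for each unit, where Pb is the price buyers pay.
On the curves, Pb = 880/7 - (1/7)x and Ps = 350/13 + (2/13)x; the wedge Ps − Pb = 40 gives 350/13 + (2/13)x − (880/7 - (1/7)x) = 40, so x' = 4210/9.
Then Pb = 880/7 − (1/7)·(4210/9) = 530/9 and Ps = 350/13 + (2/13)·(4210/9) = 890/9.
The subsidy expands output by 4210/9 − 8990/27 = 3640/27 past the efficient level; on those units the gap between marginal cost and willingness to pay runs from 0 up to 40.
DWL = ½ × 40 × 3640/27 = 72800/27.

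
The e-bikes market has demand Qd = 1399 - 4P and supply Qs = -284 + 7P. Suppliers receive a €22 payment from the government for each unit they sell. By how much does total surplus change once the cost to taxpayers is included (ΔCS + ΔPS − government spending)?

Pre-subsidy: 1399 - 4P = -284 + 7P gives P* = 153, Q* = 787.
With the subsidy, sellers receive Ps = Pb + 22 for each unit, where Pb is the price buyers pay.
Supply in terms of Pb becomes Qs = -284 + 7(Pb + 22) = -130 + 7Pb. Setting this equal to demand: 1399 - 4Pb = -130 + 7Pb, so Pb = 139.
Sellers receive Ps = 139 + 22 = 161; Q' = 1399 − 4·139 = 843.
ΔCS = ½(787 + 843)(153 − 139) = 11410; ΔPS = ½(787 + 843)(161 − 153) = 6520.
Government spending = 22 × 843 = 18546.
Net change = 11410 + 6520 − 18546 = -616. The loss equals the DWL triangle ½·22·56.

Net change in total surplus = -€616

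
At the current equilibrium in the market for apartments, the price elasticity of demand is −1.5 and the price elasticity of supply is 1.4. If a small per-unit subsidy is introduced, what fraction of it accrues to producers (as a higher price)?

Producer share = 15/29

For a small subsidy around the equilibrium, the benefit split depends on the relative slopes, which at a point are proportional to the elasticities.
Buyer share = εs/(εs + |εd|) = 1.4/(1.4 + 1.5) = 14/29; seller share = |εd|/(εs + |εd|) = 15/29.
So producers capture 15/29 of the subsidy.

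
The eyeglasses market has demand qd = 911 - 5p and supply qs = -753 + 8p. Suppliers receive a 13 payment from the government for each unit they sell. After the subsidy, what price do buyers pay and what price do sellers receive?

Pre-subsidy: 911 - 5p = -753 + 8p gives p* = 128, q* = 271.
With the subsidy, sellers receive ps = pb + 13 for each unit, where pb is the price buyers pay.
Supply in terms of pb becomes qs = -753 + 8(pb + 13) = -649 + 8pb. Setting this equal to demand: 911 - 5pb = -649 + 8pb, so pb = 120.
Sellers receive ps = 120 + 13 = 133; q' = 911 − 5·120 = 311.

Buyers pay 120; sellers receive 133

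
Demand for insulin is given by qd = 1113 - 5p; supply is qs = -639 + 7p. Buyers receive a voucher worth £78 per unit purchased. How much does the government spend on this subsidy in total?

Government cost = £47619

Pre-subsidy: 1113 - 5p = -639 + 7p gives p* = 146, q* = 383.
With the rebate, buyers effectively pay pb = ps − 78, where ps is the price sellers receive.
Demand in terms of ps becomes qd = 1113 − 5(ps − 78) = 1503 - 5ps. Setting this equal to supply: 1503 - 5ps = -639 + 7ps, so ps = 178.5.
Buyers pay pb = 178.5 − 78 = 100.5; q' = -639 + 7·178.5 = 610.5.
Government outlay = subsidy × quantity = 78 × 610.5 = 47619.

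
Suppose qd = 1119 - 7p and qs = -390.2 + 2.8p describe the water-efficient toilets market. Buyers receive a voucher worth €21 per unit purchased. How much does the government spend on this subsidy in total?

Government cost = €1743

Pre-subsidy: 1119 - 7p = -390.2 + 2.8p gives p* = 154, q* = 41.
With the rebate, buyers effectively pay pb = ps − 21, where ps is the price sellers receive.
Demand in terms of ps becomes qd = 1119 − 7(ps − 21) = 1266 - 7ps. Setting this equal to supply: 1266 - 7ps = -390.2 + 2.8ps, so ps = 169.
Buyers pay pb = 169 − 21 = 148; q' = -390.2 + 2.8·169 = 83.
Government outlay = subsidy × quantity = 21 × 83 = 1743.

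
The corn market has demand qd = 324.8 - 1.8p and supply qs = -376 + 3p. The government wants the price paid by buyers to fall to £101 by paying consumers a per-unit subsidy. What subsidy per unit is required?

At a buyer price of 101, quantity demanded is 324.8 − 1.8·101 = 143.
Sellers supply 143 only when they receive ps with -376 + 3·ps = 143, i.e. ps = 173.
s = ps − pb = 173 − 101 = 72.

Required subsidy s = £72 per unit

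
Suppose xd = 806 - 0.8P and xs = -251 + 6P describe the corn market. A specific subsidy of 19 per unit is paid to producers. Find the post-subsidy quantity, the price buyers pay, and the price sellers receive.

x' = 11816/17; buyers pay 4715/34; sellers receive 5361/34

Pre-subsidy: 806 - 0.8P = -251 + 6P gives P* = 5285/34, x* = 11588/17.
With the subsidy, sellers receive Ps = Pb + 19 for each unit, where Pb is the price buyers pay.
Supply in terms of Pb becomes xs = -251 + 6(Pb + 19) = -137 + 6Pb. Setting this equal to demand: 806 - 0.8Pb = -137 + 6Pb, so Pb = 4715/34.
Sellers receive Ps = 4715/34 + 19 = 5361/34; x' = 806 − 0.8·(4715/34) = 11816/17.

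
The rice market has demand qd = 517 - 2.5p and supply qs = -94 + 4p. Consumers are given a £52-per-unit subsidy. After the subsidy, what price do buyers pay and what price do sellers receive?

Buyers pay £62; sellers receive £114

Pre-subsidy: 517 - 2.5p = -94 + 4p gives p* = 94, q* = 282.
With the rebate, buyers effectively pay pb = ps − 52, where ps is the price sellers receive.
Demand in terms of ps becomes qd = 517 − 2.5(ps − 52) = 647 - 2.5ps. Setting this equal to supply: 647 - 2.5ps = -94 + 4ps, so ps = 114.
Buyers pay pb = 114 − 52 = 62; q' = -94 + 4·114 = 362.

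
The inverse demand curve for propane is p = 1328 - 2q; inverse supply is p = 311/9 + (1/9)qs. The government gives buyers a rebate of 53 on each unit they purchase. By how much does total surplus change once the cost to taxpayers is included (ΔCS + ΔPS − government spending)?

Net change in total surplus = -25281/38

Pre-subsidy: 1328 - 2q = 311/9 + (1/9)q gives q* = 11641/19 and p* = 1950/19.
With the rebate, buyers effectively pay pb = ps − 53, where ps is the price sellers receive.
On the curves, pb = 1328 - 2q and ps = 311/9 + (1/9)q; the wedge ps − pb = 53 gives 311/9 + (1/9)q − (1328 - 2q) = 53, so q' = 12118/19.
Then pb = 1328 − 2·(12118/19) = 996/19 and ps = 311/9 + (1/9)·(12118/19) = 2003/19.
ΔCS = ½(11641/19 + 12118/19)(1950/19 − 996/19) = 11333043/361; ΔPS = ½(11641/19 + 12118/19)(2003/19 − 1950/19) = 1259227/722.
Government spending = 53 × 12118/19 = 642254/19.
Net change = 11333043/361 + 1259227/722 − 642254/19 = -25281/38. The loss equals the DWL triangle ½·53·477/19.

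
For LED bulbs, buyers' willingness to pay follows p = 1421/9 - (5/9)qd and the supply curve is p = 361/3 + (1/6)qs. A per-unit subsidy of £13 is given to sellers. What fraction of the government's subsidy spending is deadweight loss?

Pre-subsidy: 1421/9 - (5/9)q = 361/3 + (1/6)q gives q* = 52 and p* = 129.
With the subsidy, sellers receive ps = pb + 13 for each unit, where pb is the price buyers pay.
On the curves, pb = 1421/9 - (5/9)q and ps = 361/3 + (1/6)q; the wedge ps − pb = 13 gives 361/3 + (1/6)q − (1421/9 - (5/9)q) = 13, so q' = 70.
Then pb = 1421/9 − (5/9)·70 = 119 and ps = 361/3 + (1/6)·70 = 132.
ΔCS = ½(52 + 70)(129 − 119) = 610; ΔPS = ½(52 + 70)(132 − 129) = 183.
Government spending = 13 × 70 = 910.
DWL = ½ × 13 × (70 − 52) = 117; fraction = 117 / 910 = 9/70.

DWL / government spending = 9/70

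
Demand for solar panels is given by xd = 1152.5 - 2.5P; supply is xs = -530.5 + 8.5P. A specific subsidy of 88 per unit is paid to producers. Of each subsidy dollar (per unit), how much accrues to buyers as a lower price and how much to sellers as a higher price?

Buyers gain 68 per unit; sellers gain 20 per unit

Pre-subsidy: 1152.5 - 2.5P = -530.5 + 8.5P gives P* = 153, x* = 770.
With the subsidy, sellers receive Ps = Pb + 88 for each unit, where Pb is the price buyers pay.
Supply in terms of Pb becomes xs = -530.5 + 8.5(Pb + 88) = 217.5 + 8.5Pb. Setting this equal to demand: 1152.5 - 2.5Pb = 217.5 + 8.5Pb, so Pb = 85.
Sellers receive Ps = 85 + 88 = 173; x' = 1152.5 − 2.5·85 = 940.
Buyers' price falls by P* − Pb = 153 − 85 = 68; sellers' price rises by Ps − P* = 173 − 153 = 20.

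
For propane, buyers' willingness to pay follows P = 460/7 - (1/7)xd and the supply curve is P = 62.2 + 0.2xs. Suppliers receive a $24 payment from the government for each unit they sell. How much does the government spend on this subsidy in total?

Pre-subsidy: 460/7 - (1/7)x = 62.2 + 0.2x gives x* = 10.25 and P* = 64.25.
With the subsidy, sellers receive Ps = Pb + 24 for each unit, where Pb is the price buyers pay.
On the curves, Pb = 460/7 - (1/7)x and Ps = 62.2 + 0.2x; the wedge Ps − Pb = 24 gives 62.2 + 0.2x − (460/7 - (1/7)x) = 24, so x' = 80.25.
Then Pb = 460/7 − (1/7)·80.25 = 54.25 and Ps = 62.2 + 0.2·80.25 = 78.25.
Government outlay = subsidy × quantity = 24 × 80.25 = 1926.

Government cost = $1926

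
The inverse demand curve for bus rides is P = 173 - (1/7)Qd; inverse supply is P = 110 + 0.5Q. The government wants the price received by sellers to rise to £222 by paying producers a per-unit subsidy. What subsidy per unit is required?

At a seller price of 222, quantity supplied is -220 + 2·222 = 224.
Buyers absorb 224 only when they pay Pb = 173 − (1/7)·224 = 141.
s = Ps − Pb = 222 − 141 = 81.

Required subsidy s = £81 per unit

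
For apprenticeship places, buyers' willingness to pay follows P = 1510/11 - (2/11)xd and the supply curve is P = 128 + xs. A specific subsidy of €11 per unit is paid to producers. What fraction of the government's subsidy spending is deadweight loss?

DWL / government spending = 121/446

Pre-subsidy: 1510/11 - (2/11)x = 128 + x gives x* = 102/13 and P* = 1766/13.
With the subsidy, sellers receive Ps = Pb + 11 for each unit, where Pb is the price buyers pay.
On the curves, Pb = 1510/11 - (2/11)x and Ps = 128 + x; the wedge Ps − Pb = 11 gives 128 + x − (1510/11 - (2/11)x) = 11, so x' = 223/13.
Then Pb = 1510/11 − (2/11)·(223/13) = 1744/13 and Ps = 128 + 1·(223/13) = 1887/13.
ΔCS = ½(102/13 + 223/13)(1766/13 − 1744/13) = 275/13; ΔPS = ½(102/13 + 223/13)(1887/13 − 1766/13) = 3025/26.
Government spending = 11 × 223/13 = 2453/13.
DWL = ½ × 11 × (223/13 − 102/13) = 1331/26; fraction = (1331/26) / (2453/13) = 121/446.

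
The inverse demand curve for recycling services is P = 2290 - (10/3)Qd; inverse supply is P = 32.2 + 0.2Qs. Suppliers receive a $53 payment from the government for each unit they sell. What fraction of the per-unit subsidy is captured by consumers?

Pre-subsidy: 2290 - (10/3)Q = 32.2 + 0.2Q gives Q* = 639 and P* = 160.
With the subsidy, sellers receive Ps = Pb + 53 for each unit, where Pb is the price buyers pay.
On the curves, Pb = 2290 - (10/3)Q and Ps = 32.2 + 0.2Q; the wedge Ps − Pb = 53 gives 32.2 + 0.2Q − (2290 - (10/3)Q) = 53, so Q' = 654.
Then Pb = 2290 − (10/3)·654 = 110 and Ps = 32.2 + 0.2·654 = 163.
Buyers' price falls by P* − Pb = 160 − 110 = 50; sellers' price rises by Ps − P* = 163 − 160 = 3.
So consumers capture 50/53 = 50/53 of each unit of subsidy.

Consumer share = 50/53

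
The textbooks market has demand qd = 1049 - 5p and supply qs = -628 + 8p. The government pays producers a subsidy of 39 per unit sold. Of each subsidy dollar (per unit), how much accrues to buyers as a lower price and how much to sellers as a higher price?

Buyers gain 24 per unit; sellers gain 15 per unit

Pre-subsidy: 1049 - 5p = -628 + 8p gives p* = 129, q* = 404.
With the subsidy, sellers receive ps = pb + 39 for each unit, where pb is the price buyers pay.
Supply in terms of pb becomes qs = -628 + 8(pb + 39) = -316 + 8pb. Setting this equal to demand: 1049 - 5pb = -316 + 8pb, so pb = 105.
Sellers receive ps = 105 + 39 = 144; q' = 1049 − 5·105 = 524.
Buyers' price falls by p* − pb = 129 − 105 = 24; sellers' price rises by ps − p* = 144 − 129 = 15.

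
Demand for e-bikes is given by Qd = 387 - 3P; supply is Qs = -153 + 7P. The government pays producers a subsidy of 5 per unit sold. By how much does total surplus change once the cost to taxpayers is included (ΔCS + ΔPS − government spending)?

Net change in total surplus = -26.25

Pre-subsidy: 387 - 3P = -153 + 7P gives P* = 54, Q* = 225.
With the subsidy, sellers receive Ps = Pb + 5 for each unit, where Pb is the price buyers pay.
Supply in terms of Pb becomes Qs = -153 + 7(Pb + 5) = -118 + 7Pb. Setting this equal to demand: 387 - 3Pb = -118 + 7Pb, so Pb = 50.5.
Sellers receive Ps = 50.5 + 5 = 55.5; Q' = 387 − 3·50.5 = 235.5.
ΔCS = ½(225 + 235.5)(54 − 50.5) = 805.875; ΔPS = ½(225 + 235.5)(55.5 − 54) = 345.375.
Government spending = 5 × 235.5 = 1177.5.
Net change = 805.875 + 345.375 − 1177.5 = -26.25. The loss equals the DWL triangle ½·5·10.5.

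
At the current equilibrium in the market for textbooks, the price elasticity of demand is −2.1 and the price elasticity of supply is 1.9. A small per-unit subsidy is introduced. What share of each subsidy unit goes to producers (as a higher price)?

For a small subsidy around the equilibrium, the benefit split depends on the relative slopes, which at a point are proportional to the elasticities.
Buyer share = εs/(εs + |εd|) = 1.9/(1.9 + 2.1) = 0.475; seller share = |εd|/(εs + |εd|) = 0.525.
So producers capture 0.525 of the subsidy.

Producer share = 0.525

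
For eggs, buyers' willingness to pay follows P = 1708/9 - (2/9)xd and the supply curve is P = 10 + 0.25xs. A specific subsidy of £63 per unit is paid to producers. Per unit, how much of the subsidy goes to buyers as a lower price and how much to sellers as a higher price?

Buyers gain 504/17 per unit; sellers gain 567/17 per unit

Pre-subsidy: 1708/9 - (2/9)x = 10 + 0.25x gives x* = 6472/17 and P* = 1788/17.
With the subsidy, sellers receive Ps = Pb + 63 for each unit, where Pb is the price buyers pay.
On the curves, Pb = 1708/9 - (2/9)x and Ps = 10 + 0.25x; the wedge Ps − Pb = 63 gives 10 + 0.25x − (1708/9 - (2/9)x) = 63, so x' = 8740/17.
Then Pb = 1708/9 − (2/9)·(8740/17) = 1284/17 and Ps = 10 + 0.25·(8740/17) = 2355/17.
Buyers' price falls by P* − Pb = 1788/17 − 1284/17 = 504/17; sellers' price rises by Ps − P* = 2355/17 − 1788/17 = 567/17.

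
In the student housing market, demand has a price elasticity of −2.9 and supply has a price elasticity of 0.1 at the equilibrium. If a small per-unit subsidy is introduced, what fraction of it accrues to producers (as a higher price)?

For a small subsidy around the equilibrium, the benefit split depends on the relative slopes, which at a point are proportional to the elasticities.
Buyer share = εs/(εs + |εd|) = 0.1/(0.1 + 2.9) = 1/30; seller share = |εd|/(εs + |εd|) = 29/30.
So producers capture 29/30 of the subsidy.

Producer share = 29/30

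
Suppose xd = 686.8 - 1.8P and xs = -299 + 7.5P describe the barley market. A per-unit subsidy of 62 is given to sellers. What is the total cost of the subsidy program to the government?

Pre-subsidy: 686.8 - 1.8P = -299 + 7.5P gives P* = 106, x* = 496.
With the subsidy, sellers receive Ps = Pb + 62 for each unit, where Pb is the price buyers pay.
Supply in terms of Pb becomes xs = -299 + 7.5(Pb + 62) = 166 + 7.5Pb. Setting this equal to demand: 686.8 - 1.8Pb = 166 + 7.5Pb, so Pb = 56.
Sellers receive Ps = 56 + 62 = 118; x' = 686.8 − 1.8·56 = 586.
Government outlay = subsidy × quantity = 62 × 586 = 36332.

Government cost = 36332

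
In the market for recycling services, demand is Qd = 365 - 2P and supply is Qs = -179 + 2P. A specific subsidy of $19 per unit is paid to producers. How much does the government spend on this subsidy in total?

Pre-subsidy: 365 - 2P = -179 + 2P gives P* = 136, Q* = 93.
With the subsidy, sellers receive Ps = Pb + 19 for each unit, where Pb is the price buyers pay.
Supply in terms of Pb becomes Qs = -179 + 2(Pb + 19) = -141 + 2Pb. Setting this equal to demand: 365 - 2Pb = -141 + 2Pb, so Pb = 126.5.
Sellers receive Ps = 126.5 + 19 = 145.5; Q' = 365 − 2·126.5 = 112.
Government outlay = subsidy × quantity = 19 × 112 = 2128.

Government cost = $2128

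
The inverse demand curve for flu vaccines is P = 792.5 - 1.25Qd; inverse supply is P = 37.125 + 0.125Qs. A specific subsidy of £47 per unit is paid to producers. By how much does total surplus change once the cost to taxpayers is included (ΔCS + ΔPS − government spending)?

Pre-subsidy: 792.5 - 1.25Q = 37.125 + 0.125Q gives Q* = 6043/11 and P* = 4655/44.
With the subsidy, sellers receive Ps = Pb + 47 for each unit, where Pb is the price buyers pay.
On the curves, Pb = 792.5 - 1.25Q and Ps = 37.125 + 0.125Q; the wedge Ps − Pb = 47 gives 37.125 + 0.125Q − (792.5 - 1.25Q) = 47, so Q' = 6419/11.
Then Pb = 792.5 − 1.25·(6419/11) = 2775/44 and Ps = 37.125 + 0.125·(6419/11) = 4843/44.
ΔCS = ½(6043/11 + 6419/11)(4655/44 − 2775/44) = 2928570/121; ΔPS = ½(6043/11 + 6419/11)(4843/44 − 4655/44) = 292857/121.
Government spending = 47 × 6419/11 = 301693/11.
Net change = 2928570/121 + 292857/121 − 301693/11 = -8836/11. The loss equals the DWL triangle ½·47·376/11.

Net change in total surplus = -8836/11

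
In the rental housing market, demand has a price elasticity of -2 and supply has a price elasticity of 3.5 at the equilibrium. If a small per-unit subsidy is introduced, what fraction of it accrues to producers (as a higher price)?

Producer share = 4/11

For a small subsidy around the equilibrium, the benefit split depends on the relative slopes, which at a point are proportional to the elasticities.
Buyer share = εs/(εs + |εd|) = 3.5/(3.5 + 2) = 7/11; seller share = |εd|/(εs + |εd|) = 4/11.
So producers capture 4/11 of the subsidy.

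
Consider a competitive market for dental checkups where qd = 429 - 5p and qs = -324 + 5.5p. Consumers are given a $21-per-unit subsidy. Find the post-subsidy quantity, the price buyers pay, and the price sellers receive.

Pre-subsidy: 429 - 5p = -324 + 5.5p gives p* = 502/7, q* = 493/7.
With the rebate, buyers effectively pay pb = ps − 21, where ps is the price sellers receive.
Demand in terms of ps becomes qd = 429 − 5(ps − 21) = 534 - 5ps. Setting this equal to supply: 534 - 5ps = -324 + 5.5ps, so ps = 572/7.
Buyers pay pb = 572/7 − 21 = 425/7; q' = -324 + 5.5·(572/7) = 878/7.

q' = 878/7; buyers pay 425/7; sellers receive 572/7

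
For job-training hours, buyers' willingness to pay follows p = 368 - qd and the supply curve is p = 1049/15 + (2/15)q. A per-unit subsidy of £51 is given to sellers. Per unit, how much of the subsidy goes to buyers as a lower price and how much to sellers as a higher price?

Buyers gain £45 per unit; sellers gain £6 per unit

Pre-subsidy: 368 - q = 1049/15 + (2/15)q gives q* = 263 and p* = 105.
With the subsidy, sellers receive ps = pb + 51 for each unit, where pb is the price buyers pay.
On the curves, pb = 368 - q and ps = 1049/15 + (2/15)q; the wedge ps − pb = 51 gives 1049/15 + (2/15)q − (368 - q) = 51, so q' = 308.
Then pb = 368 − 1·308 = 60 and ps = 1049/15 + (2/15)·308 = 111.
Buyers' price falls by p* − pb = 105 − 60 = 45; sellers' price rises by ps − p* = 111 − 105 = 6.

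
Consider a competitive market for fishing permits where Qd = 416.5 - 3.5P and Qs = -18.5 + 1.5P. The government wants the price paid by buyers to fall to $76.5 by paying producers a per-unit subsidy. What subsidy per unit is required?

At a buyer price of 76.5, quantity demanded is 416.5 − 3.5·76.5 = 148.75.
Sellers supply 148.75 only when they receive Ps with -18.5 + 1.5·Ps = 148.75, i.e. Ps = 111.5.
s = Ps − Pb = 111.5 − 76.5 = 35.

Required subsidy s = $35 per unit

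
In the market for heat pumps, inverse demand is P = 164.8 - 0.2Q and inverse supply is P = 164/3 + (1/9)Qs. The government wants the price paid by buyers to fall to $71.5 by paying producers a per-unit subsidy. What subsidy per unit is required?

Required subsidy s = $35 per unit

At a buyer price of 71.5, quantity demanded is 824 − 5·71.5 = 466.5.
Sellers supply 466.5 only when they receive Ps = 164/3 + (1/9)·466.5 = 106.5.
s = Ps − Pb = 106.5 − 71.5 = 35.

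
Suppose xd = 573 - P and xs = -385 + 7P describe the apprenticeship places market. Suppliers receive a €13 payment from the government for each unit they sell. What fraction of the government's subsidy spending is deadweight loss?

DWL / government spending = 13/1062

Pre-subsidy: 573 - P = -385 + 7P gives P* = 119.75, x* = 453.25.
With the subsidy, sellers receive Ps = Pb + 13 for each unit, where Pb is the price buyers pay.
Supply in terms of Pb becomes xs = -385 + 7(Pb + 13) = -294 + 7Pb. Setting this equal to demand: 573 - Pb = -294 + 7Pb, so Pb = 108.375.
Sellers receive Ps = 108.375 + 13 = 121.375; x' = 573 − 1·108.375 = 464.625.
ΔCS = ½(453.25 + 464.625)(119.75 − 108.375) = 5220.4140625; ΔPS = ½(453.25 + 464.625)(121.375 − 119.75) = 745.7734375.
Government spending = 13 × 464.625 = 6040.125.
DWL = ½ × 13 × (464.625 − 453.25) = 73.9375; fraction = 73.9375 / 6040.125 = 13/1062.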